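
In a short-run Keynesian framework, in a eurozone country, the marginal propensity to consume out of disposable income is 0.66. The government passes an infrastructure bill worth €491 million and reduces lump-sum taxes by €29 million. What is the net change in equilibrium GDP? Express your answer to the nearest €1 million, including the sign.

+€1,500 million

Expenditure multiplier = 1/(1 − MPC) = 1/(1 − 0.66) = 1/0.34 ≈ 2.941.
ΔG contributes k·ΔG = (+€491 million) / 0.34 ≈ +€1,444.1 million.
ΔT of −€29 million changes first-round spending by −c·ΔT = +€19.14 million, contributing k·(−c·ΔT) = (+€19.14 million) / 0.34 ≈ +€56.3 million.
Net ΔY = k(ΔG − c·ΔT) = (+€510.14 million) / 0.34 ≈ +€1,500 million.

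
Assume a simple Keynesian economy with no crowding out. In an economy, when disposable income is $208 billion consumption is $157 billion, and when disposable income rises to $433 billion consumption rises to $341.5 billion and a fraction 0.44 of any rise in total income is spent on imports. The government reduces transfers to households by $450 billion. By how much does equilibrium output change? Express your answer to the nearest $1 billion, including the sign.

MPC = ΔC/ΔYd = (341.5 − 157)/(433 − 208) = 184.5/225 = 0.82.
The transfer change shifts disposable income by −$450 billion, so first-round consumption changes by c·ΔTR = 0.82 × (−$450 billion) = −$369 billion.
Expenditure multiplier = 1/(1 − c + m) = 1/(1 − 0.82 + 0.44) = 1/0.62 ≈ 1.613.
The transfer multiplier is c × k ≈ 1.323, so ΔY = k × (c·ΔTR) = (−$369 billion) / 0.62 ≈ −$595 billion.

−$595 billion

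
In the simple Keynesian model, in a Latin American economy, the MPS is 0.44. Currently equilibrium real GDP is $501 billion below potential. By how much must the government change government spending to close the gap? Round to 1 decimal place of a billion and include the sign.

MPC = 1 − MPS = 1 − 0.44 = 0.56.
Spending multiplier = 1/(1 − MPC) = 1/(1 − 0.56) = 1/0.44 ≈ 2.273.
Need ΔY = +$501 billion, so ΔG = ΔY/k = (+$501 billion) × 0.44 ≈ +$220.4 billion.
The government should increase government spending by $220.4 billion.

+$220.4 billion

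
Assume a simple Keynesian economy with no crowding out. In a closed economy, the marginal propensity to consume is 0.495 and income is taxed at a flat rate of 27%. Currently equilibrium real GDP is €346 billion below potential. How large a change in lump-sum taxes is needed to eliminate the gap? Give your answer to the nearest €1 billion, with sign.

Spending multiplier = 1/(1 − c(1−t)) = 1/(1 − 0.495×0.73) = 1/0.63865 ≈ 1.566.
Tax multiplier = −c·k = −0.495/0.63865 ≈ −0.775. Need ΔY = +€346 billion, so ΔT = ΔY/(−c·k) = −(+€346 billion) × 0.63865 / 0.495 ≈ −€446 billion.
The government should cut lump-sum taxes by €446 billion.

−€446 billion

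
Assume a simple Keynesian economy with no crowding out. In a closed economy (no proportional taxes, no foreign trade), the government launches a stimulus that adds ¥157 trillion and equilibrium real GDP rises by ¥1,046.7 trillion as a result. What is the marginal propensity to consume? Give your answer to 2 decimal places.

0.85

Implied spending multiplier k = ΔY/ΔG = 1,046.7/157 ≈ 6.6669.
Since k = 1/(1 − MPC), MPC = 1 − 1/k = 1 − ΔG/ΔY = 1 − 157/1,046.7 ≈ 0.85.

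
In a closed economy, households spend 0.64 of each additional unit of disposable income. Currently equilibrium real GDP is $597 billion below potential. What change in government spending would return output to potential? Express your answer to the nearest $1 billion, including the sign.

+$215 billion

Spending multiplier = 1/(1 − MPC) = 1/(1 − 0.64) = 1/0.36 ≈ 2.778.
Need ΔY = +$597 billion, so ΔG = ΔY/k = (+$597 billion) × 0.36 ≈ +$215 billion.
The government should increase government spending by $215 billion.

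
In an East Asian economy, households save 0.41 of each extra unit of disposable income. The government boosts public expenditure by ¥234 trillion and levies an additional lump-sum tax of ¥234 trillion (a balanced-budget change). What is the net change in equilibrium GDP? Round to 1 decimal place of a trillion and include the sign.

MPC = 1 − MPS = 1 − 0.41 = 0.59.
Expenditure multiplier = 1/(1 − MPC) = 1/(1 − 0.59) = 1/0.41 ≈ 2.439.
ΔG contributes k·ΔG = (+¥234 trillion) / 0.41 ≈ +¥570.7 trillion.
ΔT of +¥234 trillion changes first-round spending by −c·ΔT = −¥138.06 trillion, contributing k·(−c·ΔT) = (−¥138.06 trillion) / 0.41 ≈ −¥336.7 trillion.
With ΔG = ΔT and no other leakages, the balanced-budget multiplier is 1, so ΔY = ΔG = +¥234 trillion.

+¥234.0 trillion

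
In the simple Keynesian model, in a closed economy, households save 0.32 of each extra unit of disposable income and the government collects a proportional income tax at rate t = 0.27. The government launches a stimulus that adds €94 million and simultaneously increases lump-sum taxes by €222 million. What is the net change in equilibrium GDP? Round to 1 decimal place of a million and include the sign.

−€113.1 million

MPC = 1 − MPS = 1 − 0.32 = 0.68.
Expenditure multiplier = 1/(1 − c(1−t)) = 1/(1 − 0.68×0.73) = 1/0.5036 ≈ 1.986.
ΔG contributes k·ΔG = (+€94 million) / 0.5036 ≈ +€186.7 million.
ΔT of +€222 million changes first-round spending by −c·ΔT = −€150.96 million, contributing k·(−c·ΔT) = (−€150.96 million) / 0.5036 ≈ −€299.8 million.
Net ΔY = k(ΔG − c·ΔT) = (−€56.96 million) / 0.5036 ≈ −€113.1 million.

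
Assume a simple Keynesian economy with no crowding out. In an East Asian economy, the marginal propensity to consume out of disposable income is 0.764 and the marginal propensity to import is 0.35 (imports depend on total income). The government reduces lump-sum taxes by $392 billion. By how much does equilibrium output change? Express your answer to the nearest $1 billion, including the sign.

A lump-sum tax change of −$392 billion shifts disposable income by +$392 billion; first-round consumption changes by −c × ΔT = −0.764 × (−$392 billion) = +$299.488 billion.
Expenditure multiplier = 1/(1 − c + m) = 1/(1 − 0.764 + 0.35) = 1/0.586 ≈ 1.706.
The tax multiplier is −c × k ≈ −1.304, so ΔY = k × (−c·ΔT) = (+$299.488 billion) / 0.586 ≈ +$511 billion.

+$511 billion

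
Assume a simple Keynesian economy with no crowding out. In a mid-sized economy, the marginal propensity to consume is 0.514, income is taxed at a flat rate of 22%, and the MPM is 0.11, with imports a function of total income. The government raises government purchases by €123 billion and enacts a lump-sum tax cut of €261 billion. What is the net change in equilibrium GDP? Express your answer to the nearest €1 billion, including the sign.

+€363 billion

Expenditure multiplier = 1/(1 − c(1−t) + m) = 1/(1 − 0.514×0.78 + 0.11) = 1/0.70908 ≈ 1.41.
ΔG contributes k·ΔG = (+€123 billion) / 0.70908 ≈ +€173.5 billion.
ΔT of −€261 billion changes first-round spending by −c·ΔT = +€134.154 billion, contributing k·(−c·ΔT) = (+€134.154 billion) / 0.70908 ≈ +€189.2 billion.
Net ΔY = k(ΔG − c·ΔT) = (+€257.154 billion) / 0.70908 ≈ +€363 billion.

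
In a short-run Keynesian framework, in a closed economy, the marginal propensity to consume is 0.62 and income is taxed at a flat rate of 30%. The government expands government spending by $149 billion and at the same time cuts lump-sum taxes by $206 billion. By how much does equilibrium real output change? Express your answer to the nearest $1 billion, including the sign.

+$489 billion

Expenditure multiplier = 1/(1 − c(1−t)) = 1/(1 − 0.62×0.7) = 1/0.566 ≈ 1.767.
ΔG contributes k·ΔG = (+$149 billion) / 0.566 ≈ +$263.3 billion.
ΔT of −$206 billion changes first-round spending by −c·ΔT = +$127.72 billion, contributing k·(−c·ΔT) = (+$127.72 billion) / 0.566 ≈ +$225.7 billion.
Net ΔY = k(ΔG − c·ΔT) = (+$276.72 billion) / 0.566 ≈ +$489 billion.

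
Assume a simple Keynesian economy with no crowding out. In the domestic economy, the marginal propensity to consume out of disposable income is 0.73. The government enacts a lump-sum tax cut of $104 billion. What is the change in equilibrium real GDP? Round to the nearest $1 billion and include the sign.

+$281 billion

A lump-sum tax change of −$104 billion shifts disposable income by +$104 billion; first-round consumption changes by −c × ΔT = −0.73 × (−$104 billion) = +$75.92 billion.
Expenditure multiplier = 1/(1 − MPC) = 1/(1 − 0.73) = 1/0.27 ≈ 3.704.
The tax multiplier is −c × k ≈ −2.704, so ΔY = k × (−c·ΔT) = (+$75.92 billion) / 0.27 ≈ +$281 billion.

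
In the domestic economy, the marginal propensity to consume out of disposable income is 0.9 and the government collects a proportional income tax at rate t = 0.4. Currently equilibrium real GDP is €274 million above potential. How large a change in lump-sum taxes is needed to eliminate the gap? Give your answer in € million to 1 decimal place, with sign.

Spending multiplier = 1/(1 − c(1−t)) = 1/(1 − 0.9×0.6) = 1/0.46 ≈ 2.174.
Tax multiplier = −c·k = −0.9/0.46 ≈ −1.957. Need ΔY = −€274 million, so ΔT = ΔY/(−c·k) = −(−€274 million) × 0.46 / 0.9 ≈ +€140 million.
The government should raise lump-sum taxes by €140 million.

+€140.0 million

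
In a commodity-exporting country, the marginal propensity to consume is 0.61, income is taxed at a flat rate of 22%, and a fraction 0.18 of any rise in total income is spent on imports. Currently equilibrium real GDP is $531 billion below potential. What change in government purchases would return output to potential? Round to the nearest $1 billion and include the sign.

Spending multiplier = 1/(1 − c(1−t) + m) = 1/(1 − 0.61×0.78 + 0.18) = 1/0.7042 ≈ 1.42.
Need ΔY = +$531 billion, so ΔG = ΔY/k = (+$531 billion) × 0.7042 ≈ +$374 billion.
The government should increase government purchases by $374 billion.

+$374 billion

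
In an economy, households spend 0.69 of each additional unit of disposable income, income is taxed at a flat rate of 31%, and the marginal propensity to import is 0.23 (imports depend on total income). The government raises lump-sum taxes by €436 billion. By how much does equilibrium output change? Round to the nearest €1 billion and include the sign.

−€399 billion

A lump-sum tax change of +€436 billion shifts disposable income by −€436 billion; first-round consumption changes by −c × ΔT = −0.69 × (+€436 billion) = −€300.84 billion.
Expenditure multiplier = 1/(1 − c(1−t) + m) = 1/(1 − 0.69×0.69 + 0.23) = 1/0.7539 ≈ 1.326.
The tax multiplier is −c × k ≈ −0.915, so ΔY = k × (−c·ΔT) = (−€300.84 billion) / 0.7539 ≈ −€399 billion.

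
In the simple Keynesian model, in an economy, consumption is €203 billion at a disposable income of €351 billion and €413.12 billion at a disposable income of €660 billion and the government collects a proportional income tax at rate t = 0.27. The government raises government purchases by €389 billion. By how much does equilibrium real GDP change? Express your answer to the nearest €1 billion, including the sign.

+€772 billion

MPC = ΔC/ΔYd = (413.12 − 203)/(660 − 351) = 210.12/309 = 0.68.
Spending multiplier = 1/(1 − c(1−t)) = 1/(1 − 0.68×0.73) = 1/0.5036 ≈ 1.986.
ΔY = k × ΔG = (+€389 billion) / 0.5036 ≈ +€772 billion.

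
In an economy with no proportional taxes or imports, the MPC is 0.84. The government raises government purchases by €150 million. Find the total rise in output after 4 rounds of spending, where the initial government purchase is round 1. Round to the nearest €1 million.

€471 million

Round 1 adds ΔG = €150 million; each later round is MPC = 0.84 times the previous.
After 4 rounds: 150 + 126 + 105.84 + 88.9056 = ΔG·(1 − c^4)/(1 − c) = 150 × (1 − 0.49787136)/0.16 ≈ €471 million.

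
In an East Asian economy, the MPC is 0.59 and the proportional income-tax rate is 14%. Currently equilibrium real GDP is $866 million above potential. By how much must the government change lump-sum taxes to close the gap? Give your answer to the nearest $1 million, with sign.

Spending multiplier = 1/(1 − c(1−t)) = 1/(1 − 0.59×0.86) = 1/0.4926 ≈ 2.03.
Tax multiplier = −c·k = −0.59/0.4926 ≈ −1.198. Need ΔY = −$866 million, so ΔT = ΔY/(−c·k) = −(−$866 million) × 0.4926 / 0.59 ≈ +$723 million.
The government should raise lump-sum taxes by $723 million.

+$723 million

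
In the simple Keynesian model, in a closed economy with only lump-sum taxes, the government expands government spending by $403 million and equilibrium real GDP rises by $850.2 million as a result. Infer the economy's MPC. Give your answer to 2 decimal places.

0.53

Implied spending multiplier k = ΔY/ΔG = 850.2/403 ≈ 2.1097.
Since k = 1/(1 − MPC), MPC = 1 − 1/k = 1 − ΔG/ΔY = 1 − 403/850.2 ≈ 0.53.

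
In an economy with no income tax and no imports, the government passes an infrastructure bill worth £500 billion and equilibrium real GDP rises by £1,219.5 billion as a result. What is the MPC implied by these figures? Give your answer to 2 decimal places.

0.59

Implied spending multiplier k = ΔY/ΔG = 1,219.5/500 = 2.439.
Since k = 1/(1 − MPC), MPC = 1 − 1/k = 1 − ΔG/ΔY = 1 − 500/1,219.5 ≈ 0.59.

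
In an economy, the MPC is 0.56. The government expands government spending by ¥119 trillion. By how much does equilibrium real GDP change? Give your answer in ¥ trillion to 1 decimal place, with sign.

Spending multiplier = 1/(1 − MPC) = 1/(1 − 0.56) = 1/0.44 ≈ 2.273.
ΔY = k × ΔG = (+¥119 trillion) / 0.44 ≈ +¥270.5 trillion.

+¥270.5 trillion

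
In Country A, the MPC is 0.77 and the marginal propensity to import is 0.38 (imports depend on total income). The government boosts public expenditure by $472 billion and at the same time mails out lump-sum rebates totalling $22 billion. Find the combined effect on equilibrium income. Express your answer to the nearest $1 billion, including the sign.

Expenditure multiplier = 1/(1 − c + m) = 1/(1 − 0.77 + 0.38) = 1/0.61 ≈ 1.639.
ΔG contributes k·ΔG = (+$472 billion) / 0.61 ≈ +$773.8 billion.
ΔT of −$22 billion changes first-round spending by −c·ΔT = +$16.94 billion, contributing k·(−c·ΔT) = (+$16.94 billion) / 0.61 ≈ +$27.8 billion.
Net ΔY = k(ΔG − c·ΔT) = (+$488.94 billion) / 0.61 ≈ +$802 billion.

+$802 billion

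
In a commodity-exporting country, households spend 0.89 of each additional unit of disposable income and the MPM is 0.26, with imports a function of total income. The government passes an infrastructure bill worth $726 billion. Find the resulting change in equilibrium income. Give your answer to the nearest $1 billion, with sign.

+$1,962 billion

Government-spending multiplier = 1/(1 − c + m) = 1/(1 − 0.89 + 0.26) = 1/0.37 ≈ 2.703.
ΔY = k × ΔG = (+$726 billion) / 0.37 ≈ +$1,962 billion.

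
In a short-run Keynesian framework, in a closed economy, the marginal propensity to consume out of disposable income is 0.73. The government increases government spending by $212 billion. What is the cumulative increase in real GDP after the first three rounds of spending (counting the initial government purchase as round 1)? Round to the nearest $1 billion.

Round 1 adds ΔG = $212 billion; each later round is MPC = 0.73 times the previous.
After 3 rounds: 212 + 154.76 + 112.9748 = ΔG·(1 − c^3)/(1 − c) = 212 × (1 − 0.389017)/0.27 ≈ $480 billion.

$480 billion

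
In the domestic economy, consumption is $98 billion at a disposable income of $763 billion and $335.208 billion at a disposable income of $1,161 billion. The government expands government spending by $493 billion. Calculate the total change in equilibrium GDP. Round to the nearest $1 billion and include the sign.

+$1,220 billion

MPC = ΔC/ΔYd = (335.208 − 98)/(1,161 − 763) = 237.208/398 = 0.596.
Government-spending multiplier = 1/(1 − MPC) = 1/(1 − 0.596) = 1/0.404 ≈ 2.475.
ΔY = k × ΔG = (+$493 billion) / 0.404 ≈ +$1,220 billion.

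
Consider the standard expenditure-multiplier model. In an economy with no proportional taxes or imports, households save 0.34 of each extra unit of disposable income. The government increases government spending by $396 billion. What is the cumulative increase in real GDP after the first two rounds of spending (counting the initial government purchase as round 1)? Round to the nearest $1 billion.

MPC = 1 − MPS = 1 − 0.34 = 0.66.
Round 1 adds ΔG = $396 billion; each later round is MPC = 0.66 times the previous.
After 2 rounds: 396 + 261.36 = ΔG·(1 − c^2)/(1 − c) = 396 × (1 − 0.4356)/0.34 ≈ $657 billion.

$657 billion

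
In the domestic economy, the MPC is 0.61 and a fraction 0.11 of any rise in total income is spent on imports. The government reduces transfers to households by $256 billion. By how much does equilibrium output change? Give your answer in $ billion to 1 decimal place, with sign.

The transfer change shifts disposable income by −$256 billion, so first-round consumption changes by c·ΔTR = 0.61 × (−$256 billion) = −$156.16 billion.
Expenditure multiplier = 1/(1 − c + m) = 1/(1 − 0.61 + 0.11) = 1/0.5 = 2.
The transfer multiplier is c × k = 1.22, so ΔY = k × (c·ΔTR) = (−$156.16 billion) / 0.5 ≈ −$312.3 billion.

−$312.3 billion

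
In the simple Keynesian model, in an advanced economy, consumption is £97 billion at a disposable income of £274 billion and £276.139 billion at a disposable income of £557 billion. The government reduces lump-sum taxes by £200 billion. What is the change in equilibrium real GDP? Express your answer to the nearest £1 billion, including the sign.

+£345 billion

MPC = ΔC/ΔYd = (276.139 − 97)/(557 − 274) = 179.139/283 = 0.633.
A lump-sum tax change of −£200 billion shifts disposable income by +£200 billion; first-round consumption changes by −c × ΔT = −0.633 × (−£200 billion) = +£126.6 billion.
Expenditure multiplier = 1/(1 − MPC) = 1/(1 − 0.633) = 1/0.367 ≈ 2.725.
The tax multiplier is −c × k ≈ −1.725, so ΔY = k × (−c·ΔT) = (+£126.6 billion) / 0.367 ≈ +£345 billion.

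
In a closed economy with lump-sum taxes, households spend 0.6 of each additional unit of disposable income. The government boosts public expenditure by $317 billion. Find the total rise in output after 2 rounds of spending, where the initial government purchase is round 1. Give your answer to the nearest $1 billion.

$507 billion

Round 1 adds ΔG = $317 billion; each later round is MPC = 0.6 times the previous.
After 2 rounds: 317 + 190.2 = ΔG·(1 − c^2)/(1 − c) = 317 × (1 − 0.36)/0.4 ≈ $507 billion.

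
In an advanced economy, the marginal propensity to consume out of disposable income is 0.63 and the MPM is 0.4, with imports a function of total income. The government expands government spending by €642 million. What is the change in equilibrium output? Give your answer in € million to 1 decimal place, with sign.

+€833.8 million

Spending multiplier = 1/(1 − c + m) = 1/(1 − 0.63 + 0.4) = 1/0.77 ≈ 1.299.
ΔY = k × ΔG = (+€642 million) / 0.77 ≈ +€833.8 million.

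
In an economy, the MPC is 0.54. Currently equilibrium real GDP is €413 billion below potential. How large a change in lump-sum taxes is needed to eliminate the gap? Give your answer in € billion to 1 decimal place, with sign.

Spending multiplier = 1/(1 − MPC) = 1/(1 − 0.54) = 1/0.46 ≈ 2.174.
Tax multiplier = −c·k = −0.54/0.46 ≈ −1.174. Need ΔY = +€413 billion, so ΔT = ΔY/(−c·k) = −(+€413 billion) × 0.46 / 0.54 ≈ −€351.8 billion.
The government should cut lump-sum taxes by €351.8 billion.

−€351.8 billion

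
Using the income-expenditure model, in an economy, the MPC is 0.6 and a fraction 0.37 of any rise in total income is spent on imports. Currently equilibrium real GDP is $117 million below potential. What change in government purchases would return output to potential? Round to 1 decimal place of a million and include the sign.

Spending multiplier = 1/(1 − c + m) = 1/(1 − 0.6 + 0.37) = 1/0.77 ≈ 1.299.
Need ΔY = +$117 million, so ΔG = ΔY/k = (+$117 million) × 0.77 ≈ +$90.1 million.
The government should increase government purchases by $90.1 million.

+$90.1 million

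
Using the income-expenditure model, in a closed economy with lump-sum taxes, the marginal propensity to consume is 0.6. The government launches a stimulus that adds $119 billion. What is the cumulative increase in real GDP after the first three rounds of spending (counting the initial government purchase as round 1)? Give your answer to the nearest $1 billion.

$233 billion

Round 1 adds ΔG = $119 billion; each later round is MPC = 0.6 times the previous.
After 3 rounds: 119 + 71.4 + 42.84 = ΔG·(1 − c^3)/(1 − c) = 119 × (1 − 0.216)/0.4 ≈ $233 billion.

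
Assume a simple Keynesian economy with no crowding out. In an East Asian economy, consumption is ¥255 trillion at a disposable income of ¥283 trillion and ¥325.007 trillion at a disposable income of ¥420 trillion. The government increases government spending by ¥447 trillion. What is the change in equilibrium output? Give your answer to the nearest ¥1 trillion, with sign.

+¥914 trillion

MPC = ΔC/ΔYd = (325.007 − 255)/(420 − 283) = 70.007/137 = 0.511.
Expenditure multiplier = 1/(1 − MPC) = 1/(1 − 0.511) = 1/0.489 ≈ 2.045.
ΔY = k × ΔG = (+¥447 trillion) / 0.489 ≈ +¥914 trillion.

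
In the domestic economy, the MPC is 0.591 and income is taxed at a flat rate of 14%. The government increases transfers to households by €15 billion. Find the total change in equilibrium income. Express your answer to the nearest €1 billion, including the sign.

+€18 billion

The transfer change shifts disposable income by +€15 billion, so first-round consumption changes by c·ΔTR = 0.591 × (+€15 billion) = +€8.865 billion.
Expenditure multiplier = 1/(1 − c(1−t)) = 1/(1 − 0.591×0.86) = 1/0.49174 ≈ 2.034.
The transfer multiplier is c × k ≈ 1.202, so ΔY = k × (c·ΔTR) = (+€8.865 billion) / 0.49174 ≈ +€18 billion.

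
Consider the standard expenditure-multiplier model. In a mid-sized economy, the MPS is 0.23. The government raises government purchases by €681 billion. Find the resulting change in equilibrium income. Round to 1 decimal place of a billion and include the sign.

MPC = 1 − MPS = 1 − 0.23 = 0.77.
Government-spending multiplier = 1/(1 − MPC) = 1/(1 − 0.77) = 1/0.23 ≈ 4.348.
ΔY = k × ΔG = (+€681 billion) / 0.23 ≈ +€2,960.9 billion.

+€2,960.9 billion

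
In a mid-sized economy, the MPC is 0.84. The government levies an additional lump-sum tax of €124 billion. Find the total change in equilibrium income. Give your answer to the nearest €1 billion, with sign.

−€651 billion

A lump-sum tax change of +€124 billion shifts disposable income by −€124 billion; first-round consumption changes by −c × ΔT = −0.84 × (+€124 billion) = −€104.16 billion.
Expenditure multiplier = 1/(1 − MPC) = 1/(1 − 0.84) = 1/0.16 = 6.25.
The tax multiplier is −c × k = −5.25, so ΔY = k × (−c·ΔT) = (−€104.16 billion) / 0.16 = −€651 billion.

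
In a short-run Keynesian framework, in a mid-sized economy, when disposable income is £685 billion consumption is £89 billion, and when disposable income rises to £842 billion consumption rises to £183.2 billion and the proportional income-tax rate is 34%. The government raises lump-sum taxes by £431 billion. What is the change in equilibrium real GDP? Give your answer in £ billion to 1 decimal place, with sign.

MPC = ΔC/ΔYd = (183.2 − 89)/(842 − 685) = 94.2/157 = 0.6.
A lump-sum tax change of +£431 billion shifts disposable income by −£431 billion; first-round consumption changes by −c × ΔT = −0.6 × (+£431 billion) = −£258.6 billion.
Expenditure multiplier = 1/(1 − c(1−t)) = 1/(1 − 0.6×0.66) = 1/0.604 ≈ 1.656.
The tax multiplier is −c × k ≈ −0.993, so ΔY = k × (−c·ΔT) = (−£258.6 billion) / 0.604 ≈ −£428.1 billion.

−£428.1 billion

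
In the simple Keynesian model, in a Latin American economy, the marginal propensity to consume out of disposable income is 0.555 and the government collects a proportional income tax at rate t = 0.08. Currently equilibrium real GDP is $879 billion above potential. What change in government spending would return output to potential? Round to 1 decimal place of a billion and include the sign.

Spending multiplier = 1/(1 − c(1−t)) = 1/(1 − 0.555×0.92) = 1/0.4894 ≈ 2.043.
Need ΔY = −$879 billion, so ΔG = ΔY/k = (−$879 billion) × 0.4894 ≈ −$430.2 billion.
The government should cut government spending by $430.2 billion.

−$430.2 billion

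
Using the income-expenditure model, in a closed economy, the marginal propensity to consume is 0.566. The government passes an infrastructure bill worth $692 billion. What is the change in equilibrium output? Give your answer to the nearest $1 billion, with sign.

Expenditure multiplier = 1/(1 − MPC) = 1/(1 − 0.566) = 1/0.434 ≈ 2.304.
ΔY = k × ΔG = (+$692 billion) / 0.434 ≈ +$1,594 billion.

+$1,594 billion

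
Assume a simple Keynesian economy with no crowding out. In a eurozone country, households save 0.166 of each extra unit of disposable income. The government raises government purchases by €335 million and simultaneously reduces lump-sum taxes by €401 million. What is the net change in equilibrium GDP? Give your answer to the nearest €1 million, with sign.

MPC = 1 − MPS = 1 − 0.166 = 0.834.
Expenditure multiplier = 1/(1 − MPC) = 1/(1 − 0.834) = 1/0.166 ≈ 6.024.
ΔG contributes k·ΔG = (+€335 million) / 0.166 ≈ +€2,018.1 million.
ΔT of −€401 million changes first-round spending by −c·ΔT = +€334.434 million, contributing k·(−c·ΔT) = (+€334.434 million) / 0.166 ≈ +€2,014.7 million.
Net ΔY = k(ΔG − c·ΔT) = (+€669.434 million) / 0.166 ≈ +€4,033 million.

+€4,033 million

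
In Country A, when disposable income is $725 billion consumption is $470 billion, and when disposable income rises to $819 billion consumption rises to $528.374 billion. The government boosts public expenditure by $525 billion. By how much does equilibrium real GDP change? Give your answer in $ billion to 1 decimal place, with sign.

+$1,385.2 billion

MPC = ΔC/ΔYd = (528.374 − 470)/(819 − 725) = 58.374/94 = 0.621.
Spending multiplier = 1/(1 − MPC) = 1/(1 − 0.621) = 1/0.379 ≈ 2.639.
ΔY = k × ΔG = (+$525 billion) / 0.379 ≈ +$1,385.2 billion.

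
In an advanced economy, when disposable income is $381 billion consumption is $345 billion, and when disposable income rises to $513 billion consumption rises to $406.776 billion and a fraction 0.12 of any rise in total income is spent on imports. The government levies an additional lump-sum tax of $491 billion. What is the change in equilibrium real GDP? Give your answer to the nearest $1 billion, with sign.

MPC = ΔC/ΔYd = (406.776 − 345)/(513 − 381) = 61.776/132 = 0.468.
A lump-sum tax change of +$491 billion shifts disposable income by −$491 billion; first-round consumption changes by −c × ΔT = −0.468 × (+$491 billion) = −$229.788 billion.
Expenditure multiplier = 1/(1 − c + m) = 1/(1 − 0.468 + 0.12) = 1/0.652 ≈ 1.534.
The tax multiplier is −c × k ≈ −0.718, so ΔY = k × (−c·ΔT) = (−$229.788 billion) / 0.652 ≈ −$352 billion.

−$352 billion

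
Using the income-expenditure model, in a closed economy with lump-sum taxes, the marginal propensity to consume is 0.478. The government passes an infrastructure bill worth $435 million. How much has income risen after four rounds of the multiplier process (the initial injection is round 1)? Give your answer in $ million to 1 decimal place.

Round 1 adds ΔG = $435 million; each later round is MPC = 0.478 times the previous.
After 4 rounds: 435 + 207.93 + 99.39054 + 47.50867812 = ΔG·(1 − c^4)/(1 − c) = 435 × (1 − 0.052204938256)/0.522 ≈ $789.8 million.

$789.8 million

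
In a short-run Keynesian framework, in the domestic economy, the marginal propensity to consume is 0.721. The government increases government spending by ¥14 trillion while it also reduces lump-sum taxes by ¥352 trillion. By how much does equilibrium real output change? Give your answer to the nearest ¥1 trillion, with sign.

+¥960 trillion

Expenditure multiplier = 1/(1 − MPC) = 1/(1 − 0.721) = 1/0.279 ≈ 3.584.
ΔG contributes k·ΔG = (+¥14 trillion) / 0.279 ≈ +¥50.2 trillion.
ΔT of −¥352 trillion changes first-round spending by −c·ΔT = +¥253.792 trillion, contributing k·(−c·ΔT) = (+¥253.792 trillion) / 0.279 ≈ +¥909.6 trillion.
Net ΔY = k(ΔG − c·ΔT) = (+¥267.792 trillion) / 0.279 ≈ +¥960 trillion.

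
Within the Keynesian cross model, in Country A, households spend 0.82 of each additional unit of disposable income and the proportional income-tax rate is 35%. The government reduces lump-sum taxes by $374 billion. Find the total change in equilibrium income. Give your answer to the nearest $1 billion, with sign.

+$657 billion

A lump-sum tax change of −$374 billion shifts disposable income by +$374 billion; first-round consumption changes by −c × ΔT = −0.82 × (−$374 billion) = +$306.68 billion.
Expenditure multiplier = 1/(1 − c(1−t)) = 1/(1 − 0.82×0.65) = 1/0.467 ≈ 2.141.
The tax multiplier is −c × k ≈ −1.756, so ΔY = k × (−c·ΔT) = (+$306.68 billion) / 0.467 ≈ +$657 billion.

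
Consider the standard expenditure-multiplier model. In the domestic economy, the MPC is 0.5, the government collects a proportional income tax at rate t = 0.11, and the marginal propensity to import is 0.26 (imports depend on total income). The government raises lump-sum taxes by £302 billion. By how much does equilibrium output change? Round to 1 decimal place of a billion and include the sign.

−£185.3 billion

A lump-sum tax change of +£302 billion shifts disposable income by −£302 billion; first-round consumption changes by −c × ΔT = −0.5 × (+£302 billion) = −£151 billion.
Expenditure multiplier = 1/(1 − c(1−t) + m) = 1/(1 − 0.5×0.89 + 0.26) = 1/0.815 ≈ 1.227.
The tax multiplier is −c × k ≈ −0.613, so ΔY = k × (−c·ΔT) = (−£151 billion) / 0.815 ≈ −£185.3 billion.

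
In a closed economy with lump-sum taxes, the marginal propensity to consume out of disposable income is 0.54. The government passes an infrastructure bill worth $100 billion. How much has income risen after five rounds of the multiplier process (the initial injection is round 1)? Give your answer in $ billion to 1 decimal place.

$207.4 billion

Round 1 adds ΔG = $100 billion; each later round is MPC = 0.54 times the previous.
After 5 rounds: 100 + 54 + 29.16 + 15.7464 + 8.503056 = ΔG·(1 − c^5)/(1 − c) = 100 × (1 − 0.0459165024)/0.46 ≈ $207.4 billion.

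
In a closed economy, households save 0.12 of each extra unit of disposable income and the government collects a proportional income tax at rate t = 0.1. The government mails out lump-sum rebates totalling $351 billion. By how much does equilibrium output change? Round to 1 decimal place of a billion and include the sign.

MPC = 1 − MPS = 1 − 0.12 = 0.88.
A lump-sum tax change of −$351 billion shifts disposable income by +$351 billion; first-round consumption changes by −c × ΔT = −0.88 × (−$351 billion) = +$308.88 billion.
Expenditure multiplier = 1/(1 − c(1−t)) = 1/(1 − 0.88×0.9) = 1/0.208 ≈ 4.808.
The tax multiplier is −c × k ≈ −4.231, so ΔY = k × (−c·ΔT) = (+$308.88 billion) / 0.208 = +$1,485 billion.

+$1,485.0 billion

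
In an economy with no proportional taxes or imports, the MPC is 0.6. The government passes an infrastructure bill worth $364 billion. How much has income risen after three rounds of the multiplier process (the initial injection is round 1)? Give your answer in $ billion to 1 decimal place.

$713.4 billion

Round 1 adds ΔG = $364 billion; each later round is MPC = 0.6 times the previous.
After 3 rounds: 364 + 218.4 + 131.04 = ΔG·(1 − c^3)/(1 − c) = 364 × (1 − 0.216)/0.4 ≈ $713.4 billion.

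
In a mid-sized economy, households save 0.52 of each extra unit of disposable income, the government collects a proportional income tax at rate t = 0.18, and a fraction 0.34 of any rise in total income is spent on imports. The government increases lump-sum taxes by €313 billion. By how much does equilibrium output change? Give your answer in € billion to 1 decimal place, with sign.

MPC = 1 − MPS = 1 − 0.52 = 0.48.
A lump-sum tax change of +€313 billion shifts disposable income by −€313 billion; first-round consumption changes by −c × ΔT = −0.48 × (+€313 billion) = −€150.24 billion.
Expenditure multiplier = 1/(1 − c(1−t) + m) = 1/(1 − 0.48×0.82 + 0.34) = 1/0.9464 ≈ 1.057.
The tax multiplier is −c × k ≈ −0.507, so ΔY = k × (−c·ΔT) = (−€150.24 billion) / 0.9464 ≈ −€158.7 billion.

−€158.7 billion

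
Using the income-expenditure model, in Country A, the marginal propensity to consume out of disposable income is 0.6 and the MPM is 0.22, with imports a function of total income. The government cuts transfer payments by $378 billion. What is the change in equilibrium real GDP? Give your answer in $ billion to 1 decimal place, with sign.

−$365.8 billion

The transfer change shifts disposable income by −$378 billion, so first-round consumption changes by c·ΔTR = 0.6 × (−$378 billion) = −$226.8 billion.
Expenditure multiplier = 1/(1 − c + m) = 1/(1 − 0.6 + 0.22) = 1/0.62 ≈ 1.613.
The transfer multiplier is c × k ≈ 0.968, so ΔY = k × (c·ΔTR) = (−$226.8 billion) / 0.62 ≈ −$365.8 billion.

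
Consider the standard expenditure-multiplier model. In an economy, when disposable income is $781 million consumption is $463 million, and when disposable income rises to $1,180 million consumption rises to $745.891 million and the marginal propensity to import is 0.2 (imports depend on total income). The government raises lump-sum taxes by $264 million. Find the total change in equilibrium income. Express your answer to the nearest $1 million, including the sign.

MPC = ΔC/ΔYd = (745.891 − 463)/(1,180 − 781) = 282.891/399 = 0.709.
A lump-sum tax change of +$264 million shifts disposable income by −$264 million; first-round consumption changes by −c × ΔT = −0.709 × (+$264 million) = −$187.176 million.
Expenditure multiplier = 1/(1 − c + m) = 1/(1 − 0.709 + 0.2) = 1/0.491 ≈ 2.037.
The tax multiplier is −c × k ≈ −1.444, so ΔY = k × (−c·ΔT) = (−$187.176 million) / 0.491 ≈ −$381 million.

−$381 million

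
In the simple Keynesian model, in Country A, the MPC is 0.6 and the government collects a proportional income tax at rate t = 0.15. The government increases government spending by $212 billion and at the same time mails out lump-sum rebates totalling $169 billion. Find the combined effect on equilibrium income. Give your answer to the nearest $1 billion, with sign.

Expenditure multiplier = 1/(1 − c(1−t)) = 1/(1 − 0.6×0.85) = 1/0.49 ≈ 2.041.
ΔG contributes k·ΔG = (+$212 billion) / 0.49 ≈ +$432.7 billion.
ΔT of −$169 billion changes first-round spending by −c·ΔT = +$101.4 billion, contributing k·(−c·ΔT) = (+$101.4 billion) / 0.49 ≈ +$206.9 billion.
Net ΔY = k(ΔG − c·ΔT) = (+$313.4 billion) / 0.49 ≈ +$640 billion.

+$640 billion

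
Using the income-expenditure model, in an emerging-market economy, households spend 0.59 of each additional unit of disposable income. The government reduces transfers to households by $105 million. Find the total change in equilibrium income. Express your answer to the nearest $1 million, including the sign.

−$151 million

The transfer change shifts disposable income by −$105 million, so first-round consumption changes by c·ΔTR = 0.59 × (−$105 million) = −$61.95 million.
Expenditure multiplier = 1/(1 − MPC) = 1/(1 − 0.59) = 1/0.41 ≈ 2.439.
The transfer multiplier is c × k ≈ 1.439, so ΔY = k × (c·ΔTR) = (−$61.95 million) / 0.41 ≈ −$151 million.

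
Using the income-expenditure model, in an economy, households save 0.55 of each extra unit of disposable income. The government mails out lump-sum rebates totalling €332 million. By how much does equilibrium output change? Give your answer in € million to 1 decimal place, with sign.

MPC = 1 − MPS = 1 − 0.55 = 0.45.
A lump-sum tax change of −€332 million shifts disposable income by +€332 million; first-round consumption changes by −c × ΔT = −0.45 × (−€332 million) = +€149.4 million.
Expenditure multiplier = 1/(1 − MPC) = 1/(1 − 0.45) = 1/0.55 ≈ 1.818.
The tax multiplier is −c × k ≈ −0.818, so ΔY = k × (−c·ΔT) = (+€149.4 million) / 0.55 ≈ +€271.6 million.

+€271.6 million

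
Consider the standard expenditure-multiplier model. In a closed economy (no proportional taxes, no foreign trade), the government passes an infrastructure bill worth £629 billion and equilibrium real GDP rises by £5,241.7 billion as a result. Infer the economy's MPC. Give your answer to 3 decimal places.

0.880

Implied spending multiplier k = ΔY/ΔG = 5,241.7/629 ≈ 8.3334.
Since k = 1/(1 − MPC), MPC = 1 − 1/k = 1 − ΔG/ΔY = 1 − 629/5,241.7 ≈ 0.880.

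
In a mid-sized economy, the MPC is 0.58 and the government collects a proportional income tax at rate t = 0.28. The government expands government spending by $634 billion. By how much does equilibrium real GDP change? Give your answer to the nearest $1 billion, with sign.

Expenditure multiplier = 1/(1 − c(1−t)) = 1/(1 − 0.58×0.72) = 1/0.5824 ≈ 1.717.
ΔY = k × ΔG = (+$634 billion) / 0.5824 ≈ +$1,089 billion.

+$1,089 billion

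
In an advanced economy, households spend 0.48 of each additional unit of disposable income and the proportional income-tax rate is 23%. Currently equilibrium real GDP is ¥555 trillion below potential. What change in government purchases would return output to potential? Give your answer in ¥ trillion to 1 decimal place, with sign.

+¥349.9 trillion

Spending multiplier = 1/(1 − c(1−t)) = 1/(1 − 0.48×0.77) = 1/0.6304 ≈ 1.586.
Need ΔY = +¥555 trillion, so ΔG = ΔY/k = (+¥555 trillion) × 0.6304 ≈ +¥349.9 trillion.
The government should increase government purchases by ¥349.9 trillion.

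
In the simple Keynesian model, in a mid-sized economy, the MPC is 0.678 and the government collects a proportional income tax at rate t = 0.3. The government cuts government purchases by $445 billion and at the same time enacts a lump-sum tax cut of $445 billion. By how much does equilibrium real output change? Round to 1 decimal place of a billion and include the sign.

−$272.7 billion

Expenditure multiplier = 1/(1 − c(1−t)) = 1/(1 − 0.678×0.7) = 1/0.5254 ≈ 1.903.
ΔG contributes k·ΔG = (−$445 billion) / 0.5254 ≈ −$847 billion.
ΔT of −$445 billion changes first-round spending by −c·ΔT = +$301.71 billion, contributing k·(−c·ΔT) = (+$301.71 billion) / 0.5254 ≈ +$574.2 billion.
Net ΔY = k(ΔG − c·ΔT) = (−$143.29 billion) / 0.5254 ≈ −$272.7 billion.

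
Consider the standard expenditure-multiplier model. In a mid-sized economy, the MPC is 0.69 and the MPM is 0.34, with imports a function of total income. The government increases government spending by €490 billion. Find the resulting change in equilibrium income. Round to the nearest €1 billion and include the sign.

+€754 billion

Expenditure multiplier = 1/(1 − c + m) = 1/(1 − 0.69 + 0.34) = 1/0.65 ≈ 1.538.
ΔY = k × ΔG = (+€490 billion) / 0.65 ≈ +€754 billion.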